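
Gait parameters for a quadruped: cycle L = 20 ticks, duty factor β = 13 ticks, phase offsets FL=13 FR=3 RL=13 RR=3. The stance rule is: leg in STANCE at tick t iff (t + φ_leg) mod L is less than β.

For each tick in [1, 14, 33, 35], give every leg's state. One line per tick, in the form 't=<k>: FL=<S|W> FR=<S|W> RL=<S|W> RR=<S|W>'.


t=1: FL=W FR=S RL=W RR=S
t=14: FL=S FR=W RL=S RR=W
t=33: FL=S FR=W RL=S RR=W
t=35: FL=S FR=W RL=S RR=W

t=1: phase=(14,4,14,4) vs β=13 → FL=W FR=S RL=W RR=S
t=14: phase=(7,17,7,17) vs β=13 → FL=S FR=W RL=S RR=W
t=33: phase=(6,16,6,16) vs β=13 → FL=S FR=W RL=S RR=W
t=35: phase=(8,18,8,18) vs β=13 → FL=S FR=W RL=S RR=W


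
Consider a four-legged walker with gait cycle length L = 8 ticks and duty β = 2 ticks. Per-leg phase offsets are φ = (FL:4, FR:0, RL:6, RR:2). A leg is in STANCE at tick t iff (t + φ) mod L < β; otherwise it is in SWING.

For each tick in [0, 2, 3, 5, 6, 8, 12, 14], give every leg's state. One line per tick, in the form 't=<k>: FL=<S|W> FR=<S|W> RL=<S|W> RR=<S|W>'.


t=0: FL=W FR=S RL=W RR=W
t=2: FL=W FR=W RL=S RR=W
t=3: FL=W FR=W RL=S RR=W
t=5: FL=S FR=W RL=W RR=W
t=6: FL=W FR=W RL=W RR=S
t=8: FL=W FR=S RL=W RR=W
t=12: FL=S FR=W RL=W RR=W
t=14: FL=W FR=W RL=W RR=S

t=0: phase=(4,0,6,2) vs β=2 → FL=W FR=S RL=W RR=W
t=2: phase=(6,2,0,4) vs β=2 → FL=W FR=W RL=S RR=W
t=3: phase=(7,3,1,5) vs β=2 → FL=W FR=W RL=S RR=W
t=5: phase=(1,5,3,7) vs β=2 → FL=S FR=W RL=W RR=W
t=6: phase=(2,6,4,0) vs β=2 → FL=W FR=W RL=W RR=S
t=8: phase=(4,0,6,2) vs β=2 → FL=W FR=S RL=W RR=W
t=12: phase=(0,4,2,6) vs β=2 → FL=S FR=W RL=W RR=W
t=14: phase=(2,6,4,0) vs β=2 → FL=W FR=W RL=W RR=S


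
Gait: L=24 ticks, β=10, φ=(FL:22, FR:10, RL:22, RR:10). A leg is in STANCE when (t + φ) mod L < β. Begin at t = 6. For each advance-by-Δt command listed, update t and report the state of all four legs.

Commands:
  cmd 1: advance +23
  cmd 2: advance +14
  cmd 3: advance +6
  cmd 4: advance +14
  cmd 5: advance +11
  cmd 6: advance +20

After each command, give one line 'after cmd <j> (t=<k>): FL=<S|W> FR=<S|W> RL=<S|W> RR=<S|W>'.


after cmd 1 (t=29): FL=S FR=W RL=S RR=W
after cmd 2 (t=43): FL=W FR=S RL=W RR=S
after cmd 3 (t=49): FL=W FR=W RL=W RR=W
after cmd 4 (t=63): FL=W FR=S RL=W RR=S
after cmd 5 (t=74): FL=S FR=W RL=S RR=W
after cmd 6 (t=94): FL=W FR=S RL=W RR=S

start t=6: FL=S FR=W RL=S RR=W
cmd 1: advance +23 → t=29, phase=(3,15,3,15) → FL=S FR=W RL=S RR=W
cmd 2: advance +14 → t=43, phase=(17,5,17,5) → FL=W FR=S RL=W RR=S
cmd 3: advance +6 → t=49, phase=(23,11,23,11) → FL=W FR=W RL=W RR=W
cmd 4: advance +14 → t=63, phase=(13,1,13,1) → FL=W FR=S RL=W RR=S
cmd 5: advance +11 → t=74, phase=(0,12,0,12) → FL=S FR=W RL=S RR=W
cmd 6: advance +20 → t=94, phase=(20,8,20,8) → FL=W FR=S RL=W RR=S


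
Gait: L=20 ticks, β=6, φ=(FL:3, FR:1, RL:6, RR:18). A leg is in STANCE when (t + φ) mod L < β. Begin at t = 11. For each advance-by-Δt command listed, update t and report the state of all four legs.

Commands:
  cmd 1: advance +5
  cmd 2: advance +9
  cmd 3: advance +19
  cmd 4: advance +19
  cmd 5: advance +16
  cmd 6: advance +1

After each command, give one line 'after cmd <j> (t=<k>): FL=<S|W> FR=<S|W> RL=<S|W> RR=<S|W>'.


after cmd 1 (t=16): FL=W FR=W RL=S RR=W
after cmd 2 (t=25): FL=W FR=W RL=W RR=S
after cmd 3 (t=44): FL=W FR=S RL=W RR=S
after cmd 4 (t=63): FL=W FR=S RL=W RR=S
after cmd 5 (t=79): FL=S FR=S RL=S RR=W
after cmd 6 (t=80): FL=S FR=S RL=W RR=W

start t=11: FL=W FR=W RL=W RR=W
cmd 1: advance +5 → t=16, phase=(19,17,2,14) → FL=W FR=W RL=S RR=W
cmd 2: advance +9 → t=25, phase=(8,6,11,3) → FL=W FR=W RL=W RR=S
cmd 3: advance +19 → t=44, phase=(7,5,10,2) → FL=W FR=S RL=W RR=S
cmd 4: advance +19 → t=63, phase=(6,4,9,1) → FL=W FR=S RL=W RR=S
cmd 5: advance +16 → t=79, phase=(2,0,5,17) → FL=S FR=S RL=S RR=W
cmd 6: advance +1 → t=80, phase=(3,1,6,18) → FL=S FR=S RL=W RR=W


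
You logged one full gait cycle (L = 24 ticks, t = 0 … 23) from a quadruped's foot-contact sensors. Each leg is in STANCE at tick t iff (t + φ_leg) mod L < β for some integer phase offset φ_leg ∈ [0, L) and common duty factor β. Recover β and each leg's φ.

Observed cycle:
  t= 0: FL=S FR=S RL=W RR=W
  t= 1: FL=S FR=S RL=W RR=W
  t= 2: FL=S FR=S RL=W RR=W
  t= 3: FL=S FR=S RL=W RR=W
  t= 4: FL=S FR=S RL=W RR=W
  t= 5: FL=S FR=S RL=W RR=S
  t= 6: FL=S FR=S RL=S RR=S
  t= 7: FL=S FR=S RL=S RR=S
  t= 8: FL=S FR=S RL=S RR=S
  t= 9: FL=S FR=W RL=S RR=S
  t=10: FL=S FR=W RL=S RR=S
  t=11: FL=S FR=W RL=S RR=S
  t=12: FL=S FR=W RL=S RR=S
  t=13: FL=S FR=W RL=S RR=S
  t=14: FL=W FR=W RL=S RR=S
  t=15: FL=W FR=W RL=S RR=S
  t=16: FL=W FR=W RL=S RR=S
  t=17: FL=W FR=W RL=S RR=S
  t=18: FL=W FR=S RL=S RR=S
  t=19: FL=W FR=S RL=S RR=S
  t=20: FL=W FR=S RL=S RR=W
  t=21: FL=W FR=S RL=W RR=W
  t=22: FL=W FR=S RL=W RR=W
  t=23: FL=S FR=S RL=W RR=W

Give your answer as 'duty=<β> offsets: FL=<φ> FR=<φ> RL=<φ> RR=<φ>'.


duty=15 offsets: FL=1 FR=6 RL=18 RR=19

duty β = stance ticks per leg = 15
FL: stance ticks = 15; W→S at t=23 → φ=1
FR: stance ticks = 15; W→S at t=18 → φ=6
RL: stance ticks = 15; W→S at t=6 → φ=18
RR: stance ticks = 15; W→S at t=5 → φ=19


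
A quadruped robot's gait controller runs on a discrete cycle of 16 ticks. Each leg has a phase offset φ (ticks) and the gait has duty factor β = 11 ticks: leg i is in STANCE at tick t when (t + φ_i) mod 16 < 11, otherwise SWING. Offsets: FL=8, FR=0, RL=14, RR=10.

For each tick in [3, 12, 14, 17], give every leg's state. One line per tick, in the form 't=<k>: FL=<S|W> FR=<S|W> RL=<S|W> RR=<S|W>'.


t=3: FL=W FR=S RL=S RR=W
t=12: FL=S FR=W RL=S RR=S
t=14: FL=S FR=W RL=W RR=S
t=17: FL=S FR=S RL=W RR=W

t=3: phase=(11,3,1,13) vs β=11 → FL=W FR=S RL=S RR=W
t=12: phase=(4,12,10,6) vs β=11 → FL=S FR=W RL=S RR=S
t=14: phase=(6,14,12,8) vs β=11 → FL=S FR=W RL=W RR=S
t=17: phase=(9,1,15,11) vs β=11 → FL=S FR=S RL=W RR=W


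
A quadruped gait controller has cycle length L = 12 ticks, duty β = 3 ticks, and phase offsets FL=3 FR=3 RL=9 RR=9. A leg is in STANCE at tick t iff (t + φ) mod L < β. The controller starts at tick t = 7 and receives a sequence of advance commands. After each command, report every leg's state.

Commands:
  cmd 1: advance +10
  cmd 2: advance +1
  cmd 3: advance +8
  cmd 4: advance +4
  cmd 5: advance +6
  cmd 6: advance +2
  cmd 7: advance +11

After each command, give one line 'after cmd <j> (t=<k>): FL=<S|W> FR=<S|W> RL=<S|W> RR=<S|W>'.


start t=7: FL=W FR=W RL=W RR=W
cmd 1: advance +10 → t=17, phase=(8,8,2,2) → FL=W FR=W RL=S RR=S
cmd 2: advance +1 → t=18, phase=(9,9,3,3) → FL=W FR=W RL=W RR=W
cmd 3: advance +8 → t=26, phase=(5,5,11,11) → FL=W FR=W RL=W RR=W
cmd 4: advance +4 → t=30, phase=(9,9,3,3) → FL=W FR=W RL=W RR=W
cmd 5: advance +6 → t=36, phase=(3,3,9,9) → FL=W FR=W RL=W RR=W
cmd 6: advance +2 → t=38, phase=(5,5,11,11) → FL=W FR=W RL=W RR=W
cmd 7: advance +11 → t=49, phase=(4,4,10,10) → FL=W FR=W RL=W RR=W

after cmd 1 (t=17): FL=W FR=W RL=S RR=S
after cmd 2 (t=18): FL=W FR=W RL=W RR=W
after cmd 3 (t=26): FL=W FR=W RL=W RR=W
after cmd 4 (t=30): FL=W FR=W RL=W RR=W
after cmd 5 (t=36): FL=W FR=W RL=W RR=W
after cmd 6 (t=38): FL=W FR=W RL=W RR=W
after cmd 7 (t=49): FL=W FR=W RL=W RR=W


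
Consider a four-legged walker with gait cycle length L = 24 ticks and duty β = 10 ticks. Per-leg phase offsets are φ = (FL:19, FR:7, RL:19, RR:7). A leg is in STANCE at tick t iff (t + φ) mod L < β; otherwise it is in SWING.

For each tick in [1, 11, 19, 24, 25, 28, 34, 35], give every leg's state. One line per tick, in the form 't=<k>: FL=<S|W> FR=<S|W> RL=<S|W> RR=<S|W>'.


t=1: FL=W FR=S RL=W RR=S
t=11: FL=S FR=W RL=S RR=W
t=19: FL=W FR=S RL=W RR=S
t=24: FL=W FR=S RL=W RR=S
t=25: FL=W FR=S RL=W RR=S
t=28: FL=W FR=W RL=W RR=W
t=34: FL=S FR=W RL=S RR=W
t=35: FL=S FR=W RL=S RR=W

t=1: phase=(20,8,20,8) vs β=10 → FL=W FR=S RL=W RR=S
t=11: phase=(6,18,6,18) vs β=10 → FL=S FR=W RL=S RR=W
t=19: phase=(14,2,14,2) vs β=10 → FL=W FR=S RL=W RR=S
t=24: phase=(19,7,19,7) vs β=10 → FL=W FR=S RL=W RR=S
t=25: phase=(20,8,20,8) vs β=10 → FL=W FR=S RL=W RR=S
t=28: phase=(23,11,23,11) vs β=10 → FL=W FR=W RL=W RR=W
t=34: phase=(5,17,5,17) vs β=10 → FL=S FR=W RL=S RR=W
t=35: phase=(6,18,6,18) vs β=10 → FL=S FR=W RL=S RR=W


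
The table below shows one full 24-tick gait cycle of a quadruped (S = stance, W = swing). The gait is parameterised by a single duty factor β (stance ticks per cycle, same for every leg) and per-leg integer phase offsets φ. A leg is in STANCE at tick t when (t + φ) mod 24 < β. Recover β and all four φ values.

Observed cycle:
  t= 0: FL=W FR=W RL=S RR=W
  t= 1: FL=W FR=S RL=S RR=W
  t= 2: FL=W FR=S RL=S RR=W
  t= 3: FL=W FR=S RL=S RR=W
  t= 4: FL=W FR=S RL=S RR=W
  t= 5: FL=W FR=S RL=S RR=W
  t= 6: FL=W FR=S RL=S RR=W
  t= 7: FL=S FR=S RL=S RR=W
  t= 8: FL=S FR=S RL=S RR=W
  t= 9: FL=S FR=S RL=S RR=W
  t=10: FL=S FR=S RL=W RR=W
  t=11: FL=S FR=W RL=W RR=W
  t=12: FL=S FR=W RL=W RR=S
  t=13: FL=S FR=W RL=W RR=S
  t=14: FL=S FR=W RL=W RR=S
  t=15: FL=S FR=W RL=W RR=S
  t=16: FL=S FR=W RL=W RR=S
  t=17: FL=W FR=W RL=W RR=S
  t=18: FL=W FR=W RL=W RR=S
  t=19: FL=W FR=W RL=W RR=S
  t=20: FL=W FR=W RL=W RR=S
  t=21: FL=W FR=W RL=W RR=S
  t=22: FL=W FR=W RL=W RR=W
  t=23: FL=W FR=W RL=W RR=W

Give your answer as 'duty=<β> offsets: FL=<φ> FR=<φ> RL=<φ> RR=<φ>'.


duty=10 offsets: FL=17 FR=23 RL=0 RR=12

duty β = stance ticks per leg = 10
FL: stance ticks = 10; W→S at t=7 → φ=17
FR: stance ticks = 10; W→S at t=1 → φ=23
RL: stance ticks = 10; W→S at t=0 → φ=0
RR: stance ticks = 10; W→S at t=12 → φ=12


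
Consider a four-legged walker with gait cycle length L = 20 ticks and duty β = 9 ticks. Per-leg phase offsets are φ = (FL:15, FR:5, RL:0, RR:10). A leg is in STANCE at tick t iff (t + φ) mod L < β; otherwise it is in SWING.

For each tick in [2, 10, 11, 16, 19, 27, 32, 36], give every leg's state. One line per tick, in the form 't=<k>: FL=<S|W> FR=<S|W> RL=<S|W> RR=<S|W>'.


t=2: FL=W FR=S RL=S RR=W
t=10: FL=S FR=W RL=W RR=S
t=11: FL=S FR=W RL=W RR=S
t=16: FL=W FR=S RL=W RR=S
t=19: FL=W FR=S RL=W RR=W
t=27: FL=S FR=W RL=S RR=W
t=32: FL=S FR=W RL=W RR=S
t=36: FL=W FR=S RL=W RR=S

t=2: phase=(17,7,2,12) vs β=9 → FL=W FR=S RL=S RR=W
t=10: phase=(5,15,10,0) vs β=9 → FL=S FR=W RL=W RR=S
t=11: phase=(6,16,11,1) vs β=9 → FL=S FR=W RL=W RR=S
t=16: phase=(11,1,16,6) vs β=9 → FL=W FR=S RL=W RR=S
t=19: phase=(14,4,19,9) vs β=9 → FL=W FR=S RL=W RR=W
t=27: phase=(2,12,7,17) vs β=9 → FL=S FR=W RL=S RR=W
t=32: phase=(7,17,12,2) vs β=9 → FL=S FR=W RL=W RR=S
t=36: phase=(11,1,16,6) vs β=9 → FL=W FR=S RL=W RR=S


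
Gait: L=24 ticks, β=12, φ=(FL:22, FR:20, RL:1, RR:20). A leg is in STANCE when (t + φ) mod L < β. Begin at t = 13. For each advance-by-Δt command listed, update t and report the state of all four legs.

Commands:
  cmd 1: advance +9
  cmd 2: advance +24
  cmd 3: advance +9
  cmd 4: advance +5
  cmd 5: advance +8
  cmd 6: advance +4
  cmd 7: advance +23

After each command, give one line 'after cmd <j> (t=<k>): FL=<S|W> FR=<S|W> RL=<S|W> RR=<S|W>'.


after cmd 1 (t=22): FL=W FR=W RL=W RR=W
after cmd 2 (t=46): FL=W FR=W RL=W RR=W
after cmd 3 (t=55): FL=S FR=S RL=S RR=S
after cmd 4 (t=60): FL=S FR=S RL=W RR=S
after cmd 5 (t=68): FL=W FR=W RL=W RR=W
after cmd 6 (t=72): FL=W FR=W RL=S RR=W
after cmd 7 (t=95): FL=W FR=W RL=S RR=W

start t=13: FL=S FR=S RL=W RR=S
cmd 1: advance +9 → t=22, phase=(20,18,23,18) → FL=W FR=W RL=W RR=W
cmd 2: advance +24 → t=46, phase=(20,18,23,18) → FL=W FR=W RL=W RR=W
cmd 3: advance +9 → t=55, phase=(5,3,8,3) → FL=S FR=S RL=S RR=S
cmd 4: advance +5 → t=60, phase=(10,8,13,8) → FL=S FR=S RL=W RR=S
cmd 5: advance +8 → t=68, phase=(18,16,21,16) → FL=W FR=W RL=W RR=W
cmd 6: advance +4 → t=72, phase=(22,20,1,20) → FL=W FR=W RL=S RR=W
cmd 7: advance +23 → t=95, phase=(21,19,0,19) → FL=W FR=W RL=S RR=W


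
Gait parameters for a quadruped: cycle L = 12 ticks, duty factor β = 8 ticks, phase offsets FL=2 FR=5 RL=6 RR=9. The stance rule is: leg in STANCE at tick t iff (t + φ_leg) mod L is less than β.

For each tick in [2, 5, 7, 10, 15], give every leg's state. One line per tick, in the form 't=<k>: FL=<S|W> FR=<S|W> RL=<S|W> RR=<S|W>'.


t=2: phase=(4,7,8,11) vs β=8 → FL=S FR=S RL=W RR=W
t=5: phase=(7,10,11,2) vs β=8 → FL=S FR=W RL=W RR=S
t=7: phase=(9,0,1,4) vs β=8 → FL=W FR=S RL=S RR=S
t=10: phase=(0,3,4,7) vs β=8 → FL=S FR=S RL=S RR=S
t=15: phase=(5,8,9,0) vs β=8 → FL=S FR=W RL=W RR=S

t=2: FL=S FR=S RL=W RR=W
t=5: FL=S FR=W RL=W RR=S
t=7: FL=W FR=S RL=S RR=S
t=10: FL=S FR=S RL=S RR=S
t=15: FL=S FR=W RL=W RR=S


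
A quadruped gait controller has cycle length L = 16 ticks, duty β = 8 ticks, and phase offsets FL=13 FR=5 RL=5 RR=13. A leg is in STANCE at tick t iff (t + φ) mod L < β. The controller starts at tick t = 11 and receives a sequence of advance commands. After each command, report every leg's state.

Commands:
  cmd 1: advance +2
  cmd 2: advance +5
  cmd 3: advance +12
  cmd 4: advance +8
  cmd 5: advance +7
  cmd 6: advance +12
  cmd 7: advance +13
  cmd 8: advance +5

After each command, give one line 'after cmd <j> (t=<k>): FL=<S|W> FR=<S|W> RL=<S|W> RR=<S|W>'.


after cmd 1 (t=13): FL=W FR=S RL=S RR=W
after cmd 2 (t=18): FL=W FR=S RL=S RR=W
after cmd 3 (t=30): FL=W FR=S RL=S RR=W
after cmd 4 (t=38): FL=S FR=W RL=W RR=S
after cmd 5 (t=45): FL=W FR=S RL=S RR=W
after cmd 6 (t=57): FL=S FR=W RL=W RR=S
after cmd 7 (t=70): FL=S FR=W RL=W RR=S
after cmd 8 (t=75): FL=W FR=S RL=S RR=W

start t=11: FL=W FR=S RL=S RR=W
cmd 1: advance +2 → t=13, phase=(10,2,2,10) → FL=W FR=S RL=S RR=W
cmd 2: advance +5 → t=18, phase=(15,7,7,15) → FL=W FR=S RL=S RR=W
cmd 3: advance +12 → t=30, phase=(11,3,3,11) → FL=W FR=S RL=S RR=W
cmd 4: advance +8 → t=38, phase=(3,11,11,3) → FL=S FR=W RL=W RR=S
cmd 5: advance +7 → t=45, phase=(10,2,2,10) → FL=W FR=S RL=S RR=W
cmd 6: advance +12 → t=57, phase=(6,14,14,6) → FL=S FR=W RL=W RR=S
cmd 7: advance +13 → t=70, phase=(3,11,11,3) → FL=S FR=W RL=W RR=S
cmd 8: advance +5 → t=75, phase=(8,0,0,8) → FL=W FR=S RL=S RR=W


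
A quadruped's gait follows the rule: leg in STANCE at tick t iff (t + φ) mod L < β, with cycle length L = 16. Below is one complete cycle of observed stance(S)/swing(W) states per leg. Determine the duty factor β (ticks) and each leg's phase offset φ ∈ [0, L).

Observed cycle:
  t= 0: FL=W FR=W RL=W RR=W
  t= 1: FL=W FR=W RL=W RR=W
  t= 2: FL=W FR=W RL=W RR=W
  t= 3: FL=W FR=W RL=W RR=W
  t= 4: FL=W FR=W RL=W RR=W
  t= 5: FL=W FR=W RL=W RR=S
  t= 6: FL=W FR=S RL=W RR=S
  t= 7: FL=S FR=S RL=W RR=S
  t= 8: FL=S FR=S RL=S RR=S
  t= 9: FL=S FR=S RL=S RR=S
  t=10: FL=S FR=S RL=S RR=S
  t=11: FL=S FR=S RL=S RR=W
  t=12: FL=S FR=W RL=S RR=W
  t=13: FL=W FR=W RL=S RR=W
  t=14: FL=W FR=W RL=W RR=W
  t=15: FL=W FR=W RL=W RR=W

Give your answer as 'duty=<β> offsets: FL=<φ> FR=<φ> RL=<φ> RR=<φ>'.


duty=6 offsets: FL=9 FR=10 RL=8 RR=11

duty β = stance ticks per leg = 6
FL: stance ticks = 6; W→S at t=7 → φ=9
FR: stance ticks = 6; W→S at t=6 → φ=10
RL: stance ticks = 6; W→S at t=8 → φ=8
RR: stance ticks = 6; W→S at t=5 → φ=11


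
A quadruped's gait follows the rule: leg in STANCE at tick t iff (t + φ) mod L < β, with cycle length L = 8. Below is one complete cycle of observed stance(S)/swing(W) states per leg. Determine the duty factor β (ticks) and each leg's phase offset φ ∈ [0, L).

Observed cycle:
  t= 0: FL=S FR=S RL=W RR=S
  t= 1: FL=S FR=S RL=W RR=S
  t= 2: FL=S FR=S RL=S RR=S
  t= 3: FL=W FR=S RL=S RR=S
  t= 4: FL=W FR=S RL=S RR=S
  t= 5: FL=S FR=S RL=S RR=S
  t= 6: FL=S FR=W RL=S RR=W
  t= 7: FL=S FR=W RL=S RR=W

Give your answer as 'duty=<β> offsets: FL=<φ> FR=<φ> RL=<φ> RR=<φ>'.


duty=6 offsets: FL=3 FR=0 RL=6 RR=0

duty β = stance ticks per leg = 6
FL: stance ticks = 6; W→S at t=5 → φ=3
FR: stance ticks = 6; W→S at t=0 → φ=0
RL: stance ticks = 6; W→S at t=2 → φ=6
RR: stance ticks = 6; W→S at t=0 → φ=0


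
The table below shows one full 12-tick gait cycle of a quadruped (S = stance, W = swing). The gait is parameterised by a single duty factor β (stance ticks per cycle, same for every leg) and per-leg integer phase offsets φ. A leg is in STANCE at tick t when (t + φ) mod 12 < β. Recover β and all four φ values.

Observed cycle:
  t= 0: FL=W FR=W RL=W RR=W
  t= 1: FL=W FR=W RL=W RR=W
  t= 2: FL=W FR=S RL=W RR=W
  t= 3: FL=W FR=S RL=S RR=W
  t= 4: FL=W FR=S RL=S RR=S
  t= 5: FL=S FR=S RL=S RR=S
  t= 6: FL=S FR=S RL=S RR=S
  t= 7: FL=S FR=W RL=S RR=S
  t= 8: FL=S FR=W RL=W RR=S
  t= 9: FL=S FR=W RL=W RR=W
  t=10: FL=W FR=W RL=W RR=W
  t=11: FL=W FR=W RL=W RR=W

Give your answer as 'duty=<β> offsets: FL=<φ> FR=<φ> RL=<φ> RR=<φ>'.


duty β = stance ticks per leg = 5
FL: stance ticks = 5; W→S at t=5 → φ=7
FR: stance ticks = 5; W→S at t=2 → φ=10
RL: stance ticks = 5; W→S at t=3 → φ=9
RR: stance ticks = 5; W→S at t=4 → φ=8

duty=5 offsets: FL=7 FR=10 RL=9 RR=8


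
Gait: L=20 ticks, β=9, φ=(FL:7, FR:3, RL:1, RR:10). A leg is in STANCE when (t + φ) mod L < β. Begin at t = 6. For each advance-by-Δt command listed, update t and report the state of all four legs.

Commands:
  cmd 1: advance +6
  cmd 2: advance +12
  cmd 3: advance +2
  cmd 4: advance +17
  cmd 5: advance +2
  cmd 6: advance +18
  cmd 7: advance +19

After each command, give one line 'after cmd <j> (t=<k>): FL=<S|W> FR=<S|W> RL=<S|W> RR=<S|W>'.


start t=6: FL=W FR=W RL=S RR=W
cmd 1: advance +6 → t=12, phase=(19,15,13,2) → FL=W FR=W RL=W RR=S
cmd 2: advance +12 → t=24, phase=(11,7,5,14) → FL=W FR=S RL=S RR=W
cmd 3: advance +2 → t=26, phase=(13,9,7,16) → FL=W FR=W RL=S RR=W
cmd 4: advance +17 → t=43, phase=(10,6,4,13) → FL=W FR=S RL=S RR=W
cmd 5: advance +2 → t=45, phase=(12,8,6,15) → FL=W FR=S RL=S RR=W
cmd 6: advance +18 → t=63, phase=(10,6,4,13) → FL=W FR=S RL=S RR=W
cmd 7: advance +19 → t=82, phase=(9,5,3,12) → FL=W FR=S RL=S RR=W

after cmd 1 (t=12): FL=W FR=W RL=W RR=S
after cmd 2 (t=24): FL=W FR=S RL=S RR=W
after cmd 3 (t=26): FL=W FR=W RL=S RR=W
after cmd 4 (t=43): FL=W FR=S RL=S RR=W
after cmd 5 (t=45): FL=W FR=S RL=S RR=W
after cmd 6 (t=63): FL=W FR=S RL=S RR=W
after cmd 7 (t=82): FL=W FR=S RL=S RR=W


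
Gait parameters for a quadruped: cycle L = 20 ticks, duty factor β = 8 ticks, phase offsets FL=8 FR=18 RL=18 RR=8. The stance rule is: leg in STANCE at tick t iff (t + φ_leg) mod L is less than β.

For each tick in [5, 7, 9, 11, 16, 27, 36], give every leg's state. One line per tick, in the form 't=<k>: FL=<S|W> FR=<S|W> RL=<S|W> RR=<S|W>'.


t=5: phase=(13,3,3,13) vs β=8 → FL=W FR=S RL=S RR=W
t=7: phase=(15,5,5,15) vs β=8 → FL=W FR=S RL=S RR=W
t=9: phase=(17,7,7,17) vs β=8 → FL=W FR=S RL=S RR=W
t=11: phase=(19,9,9,19) vs β=8 → FL=W FR=W RL=W RR=W
t=16: phase=(4,14,14,4) vs β=8 → FL=S FR=W RL=W RR=S
t=27: phase=(15,5,5,15) vs β=8 → FL=W FR=S RL=S RR=W
t=36: phase=(4,14,14,4) vs β=8 → FL=S FR=W RL=W RR=S

t=5: FL=W FR=S RL=S RR=W
t=7: FL=W FR=S RL=S RR=W
t=9: FL=W FR=S RL=S RR=W
t=11: FL=W FR=W RL=W RR=W
t=16: FL=S FR=W RL=W RR=S
t=27: FL=W FR=S RL=S RR=W
t=36: FL=S FR=W RL=W RR=S


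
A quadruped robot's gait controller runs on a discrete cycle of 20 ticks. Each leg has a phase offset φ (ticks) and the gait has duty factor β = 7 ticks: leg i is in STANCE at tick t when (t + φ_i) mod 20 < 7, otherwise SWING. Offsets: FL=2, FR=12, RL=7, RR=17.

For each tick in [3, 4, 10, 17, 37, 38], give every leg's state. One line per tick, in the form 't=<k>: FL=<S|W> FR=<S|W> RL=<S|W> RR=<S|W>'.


t=3: phase=(5,15,10,0) vs β=7 → FL=S FR=W RL=W RR=S
t=4: phase=(6,16,11,1) vs β=7 → FL=S FR=W RL=W RR=S
t=10: phase=(12,2,17,7) vs β=7 → FL=W FR=S RL=W RR=W
t=17: phase=(19,9,4,14) vs β=7 → FL=W FR=W RL=S RR=W
t=37: phase=(19,9,4,14) vs β=7 → FL=W FR=W RL=S RR=W
t=38: phase=(0,10,5,15) vs β=7 → FL=S FR=W RL=S RR=W

t=3: FL=S FR=W RL=W RR=S
t=4: FL=S FR=W RL=W RR=S
t=10: FL=W FR=S RL=W RR=W
t=17: FL=W FR=W RL=S RR=W
t=37: FL=W FR=W RL=S RR=W
t=38: FL=S FR=W RL=S RR=W


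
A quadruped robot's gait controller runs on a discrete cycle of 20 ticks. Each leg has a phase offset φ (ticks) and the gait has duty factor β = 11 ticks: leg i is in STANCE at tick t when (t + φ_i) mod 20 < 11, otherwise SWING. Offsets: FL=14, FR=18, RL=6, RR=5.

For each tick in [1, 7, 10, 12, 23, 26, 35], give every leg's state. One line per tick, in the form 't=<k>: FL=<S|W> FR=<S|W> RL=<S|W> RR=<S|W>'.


t=1: phase=(15,19,7,6) vs β=11 → FL=W FR=W RL=S RR=S
t=7: phase=(1,5,13,12) vs β=11 → FL=S FR=S RL=W RR=W
t=10: phase=(4,8,16,15) vs β=11 → FL=S FR=S RL=W RR=W
t=12: phase=(6,10,18,17) vs β=11 → FL=S FR=S RL=W RR=W
t=23: phase=(17,1,9,8) vs β=11 → FL=W FR=S RL=S RR=S
t=26: phase=(0,4,12,11) vs β=11 → FL=S FR=S RL=W RR=W
t=35: phase=(9,13,1,0) vs β=11 → FL=S FR=W RL=S RR=S

t=1: FL=W FR=W RL=S RR=S
t=7: FL=S FR=S RL=W RR=W
t=10: FL=S FR=S RL=W RR=W
t=12: FL=S FR=S RL=W RR=W
t=23: FL=W FR=S RL=S RR=S
t=26: FL=S FR=S RL=W RR=W
t=35: FL=S FR=W RL=S RR=S


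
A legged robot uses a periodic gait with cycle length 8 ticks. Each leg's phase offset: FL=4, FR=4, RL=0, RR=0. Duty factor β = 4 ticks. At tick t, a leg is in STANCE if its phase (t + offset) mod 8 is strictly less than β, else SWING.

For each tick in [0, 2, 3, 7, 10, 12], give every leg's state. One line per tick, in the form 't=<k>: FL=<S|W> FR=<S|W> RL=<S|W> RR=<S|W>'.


t=0: FL=W FR=W RL=S RR=S
t=2: FL=W FR=W RL=S RR=S
t=3: FL=W FR=W RL=S RR=S
t=7: FL=S FR=S RL=W RR=W
t=10: FL=W FR=W RL=S RR=S
t=12: FL=S FR=S RL=W RR=W

t=0: phase=(4,4,0,0) vs β=4 → FL=W FR=W RL=S RR=S
t=2: phase=(6,6,2,2) vs β=4 → FL=W FR=W RL=S RR=S
t=3: phase=(7,7,3,3) vs β=4 → FL=W FR=W RL=S RR=S
t=7: phase=(3,3,7,7) vs β=4 → FL=S FR=S RL=W RR=W
t=10: phase=(6,6,2,2) vs β=4 → FL=W FR=W RL=S RR=S
t=12: phase=(0,0,4,4) vs β=4 → FL=S FR=S RL=W RR=W


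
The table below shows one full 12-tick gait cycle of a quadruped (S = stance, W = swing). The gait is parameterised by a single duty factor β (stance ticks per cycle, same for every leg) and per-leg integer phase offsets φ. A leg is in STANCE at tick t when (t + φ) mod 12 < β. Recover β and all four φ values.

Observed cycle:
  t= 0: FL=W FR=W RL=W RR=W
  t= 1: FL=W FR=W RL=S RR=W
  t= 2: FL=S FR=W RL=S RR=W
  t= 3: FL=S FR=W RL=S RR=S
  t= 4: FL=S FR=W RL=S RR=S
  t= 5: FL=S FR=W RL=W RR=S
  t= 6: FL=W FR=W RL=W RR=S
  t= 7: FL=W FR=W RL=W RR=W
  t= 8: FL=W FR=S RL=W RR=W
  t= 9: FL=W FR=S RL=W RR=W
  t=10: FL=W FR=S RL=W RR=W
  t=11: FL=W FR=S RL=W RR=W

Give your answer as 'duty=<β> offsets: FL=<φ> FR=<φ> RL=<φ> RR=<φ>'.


duty=4 offsets: FL=10 FR=4 RL=11 RR=9

duty β = stance ticks per leg = 4
FL: stance ticks = 4; W→S at t=2 → φ=10
FR: stance ticks = 4; W→S at t=8 → φ=4
RL: stance ticks = 4; W→S at t=1 → φ=11
RR: stance ticks = 4; W→S at t=3 → φ=9


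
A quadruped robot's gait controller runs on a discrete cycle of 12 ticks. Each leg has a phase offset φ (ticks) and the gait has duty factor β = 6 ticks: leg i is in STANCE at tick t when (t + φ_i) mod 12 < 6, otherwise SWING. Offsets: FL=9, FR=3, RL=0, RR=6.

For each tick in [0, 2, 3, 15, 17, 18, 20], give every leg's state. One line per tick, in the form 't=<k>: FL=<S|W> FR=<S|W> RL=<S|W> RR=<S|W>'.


t=0: FL=W FR=S RL=S RR=W
t=2: FL=W FR=S RL=S RR=W
t=3: FL=S FR=W RL=S RR=W
t=15: FL=S FR=W RL=S RR=W
t=17: FL=S FR=W RL=S RR=W
t=18: FL=S FR=W RL=W RR=S
t=20: FL=S FR=W RL=W RR=S

t=0: phase=(9,3,0,6) vs β=6 → FL=W FR=S RL=S RR=W
t=2: phase=(11,5,2,8) vs β=6 → FL=W FR=S RL=S RR=W
t=3: phase=(0,6,3,9) vs β=6 → FL=S FR=W RL=S RR=W
t=15: phase=(0,6,3,9) vs β=6 → FL=S FR=W RL=S RR=W
t=17: phase=(2,8,5,11) vs β=6 → FL=S FR=W RL=S RR=W
t=18: phase=(3,9,6,0) vs β=6 → FL=S FR=W RL=W RR=S
t=20: phase=(5,11,8,2) vs β=6 → FL=S FR=W RL=W RR=S


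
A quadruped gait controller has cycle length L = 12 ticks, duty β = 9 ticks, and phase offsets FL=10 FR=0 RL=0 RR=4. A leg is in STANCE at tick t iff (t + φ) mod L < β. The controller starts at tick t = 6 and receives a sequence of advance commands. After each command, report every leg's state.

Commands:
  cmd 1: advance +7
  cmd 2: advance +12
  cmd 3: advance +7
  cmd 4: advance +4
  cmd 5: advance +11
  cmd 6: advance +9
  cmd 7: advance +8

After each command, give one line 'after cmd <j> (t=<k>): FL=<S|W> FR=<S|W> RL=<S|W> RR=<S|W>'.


after cmd 1 (t=13): FL=W FR=S RL=S RR=S
after cmd 2 (t=25): FL=W FR=S RL=S RR=S
after cmd 3 (t=32): FL=S FR=S RL=S RR=S
after cmd 4 (t=36): FL=W FR=S RL=S RR=S
after cmd 5 (t=47): FL=W FR=W RL=W RR=S
after cmd 6 (t=56): FL=S FR=S RL=S RR=S
after cmd 7 (t=64): FL=S FR=S RL=S RR=S

start t=6: FL=S FR=S RL=S RR=W
cmd 1: advance +7 → t=13, phase=(11,1,1,5) → FL=W FR=S RL=S RR=S
cmd 2: advance +12 → t=25, phase=(11,1,1,5) → FL=W FR=S RL=S RR=S
cmd 3: advance +7 → t=32, phase=(6,8,8,0) → FL=S FR=S RL=S RR=S
cmd 4: advance +4 → t=36, phase=(10,0,0,4) → FL=W FR=S RL=S RR=S
cmd 5: advance +11 → t=47, phase=(9,11,11,3) → FL=W FR=W RL=W RR=S
cmd 6: advance +9 → t=56, phase=(6,8,8,0) → FL=S FR=S RL=S RR=S
cmd 7: advance +8 → t=64, phase=(2,4,4,8) → FL=S FR=S RL=S RR=S


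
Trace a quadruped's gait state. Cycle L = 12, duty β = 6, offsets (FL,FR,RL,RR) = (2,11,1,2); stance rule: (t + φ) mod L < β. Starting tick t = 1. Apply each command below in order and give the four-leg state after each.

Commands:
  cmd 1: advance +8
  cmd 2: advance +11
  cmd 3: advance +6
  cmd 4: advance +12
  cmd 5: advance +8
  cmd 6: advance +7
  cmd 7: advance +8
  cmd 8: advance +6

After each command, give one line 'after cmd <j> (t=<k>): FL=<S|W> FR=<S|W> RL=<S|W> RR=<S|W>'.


start t=1: FL=S FR=S RL=S RR=S
cmd 1: advance +8 → t=9, phase=(11,8,10,11) → FL=W FR=W RL=W RR=W
cmd 2: advance +11 → t=20, phase=(10,7,9,10) → FL=W FR=W RL=W RR=W
cmd 3: advance +6 → t=26, phase=(4,1,3,4) → FL=S FR=S RL=S RR=S
cmd 4: advance +12 → t=38, phase=(4,1,3,4) → FL=S FR=S RL=S RR=S
cmd 5: advance +8 → t=46, phase=(0,9,11,0) → FL=S FR=W RL=W RR=S
cmd 6: advance +7 → t=53, phase=(7,4,6,7) → FL=W FR=S RL=W RR=W
cmd 7: advance +8 → t=61, phase=(3,0,2,3) → FL=S FR=S RL=S RR=S
cmd 8: advance +6 → t=67, phase=(9,6,8,9) → FL=W FR=W RL=W RR=W

after cmd 1 (t=9): FL=W FR=W RL=W RR=W
after cmd 2 (t=20): FL=W FR=W RL=W RR=W
after cmd 3 (t=26): FL=S FR=S RL=S RR=S
after cmd 4 (t=38): FL=S FR=S RL=S RR=S
after cmd 5 (t=46): FL=S FR=W RL=W RR=S
after cmd 6 (t=53): FL=W FR=S RL=W RR=W
after cmd 7 (t=61): FL=S FR=S RL=S RR=S
after cmd 8 (t=67): FL=W FR=W RL=W RR=W


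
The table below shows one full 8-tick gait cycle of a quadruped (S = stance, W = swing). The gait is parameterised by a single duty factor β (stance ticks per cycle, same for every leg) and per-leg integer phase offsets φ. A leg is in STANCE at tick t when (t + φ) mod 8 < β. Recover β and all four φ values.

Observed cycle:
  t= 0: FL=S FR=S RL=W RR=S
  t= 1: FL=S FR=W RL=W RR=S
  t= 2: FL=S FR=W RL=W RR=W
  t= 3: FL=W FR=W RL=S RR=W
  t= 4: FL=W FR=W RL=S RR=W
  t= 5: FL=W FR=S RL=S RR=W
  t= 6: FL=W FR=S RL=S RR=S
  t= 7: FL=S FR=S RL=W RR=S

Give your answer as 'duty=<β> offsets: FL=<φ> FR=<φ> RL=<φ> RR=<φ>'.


duty=4 offsets: FL=1 FR=3 RL=5 RR=2

duty β = stance ticks per leg = 4
FL: stance ticks = 4; W→S at t=7 → φ=1
FR: stance ticks = 4; W→S at t=5 → φ=3
RL: stance ticks = 4; W→S at t=3 → φ=5
RR: stance ticks = 4; W→S at t=6 → φ=2


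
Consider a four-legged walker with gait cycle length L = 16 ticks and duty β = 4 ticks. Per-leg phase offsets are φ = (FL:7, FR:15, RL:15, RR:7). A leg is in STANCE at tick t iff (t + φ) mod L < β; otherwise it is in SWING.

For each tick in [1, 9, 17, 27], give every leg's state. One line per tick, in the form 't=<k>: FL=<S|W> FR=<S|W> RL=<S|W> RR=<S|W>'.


t=1: FL=W FR=S RL=S RR=W
t=9: FL=S FR=W RL=W RR=S
t=17: FL=W FR=S RL=S RR=W
t=27: FL=S FR=W RL=W RR=S

t=1: phase=(8,0,0,8) vs β=4 → FL=W FR=S RL=S RR=W
t=9: phase=(0,8,8,0) vs β=4 → FL=S FR=W RL=W RR=S
t=17: phase=(8,0,0,8) vs β=4 → FL=W FR=S RL=S RR=W
t=27: phase=(2,10,10,2) vs β=4 → FL=S FR=W RL=W RR=S


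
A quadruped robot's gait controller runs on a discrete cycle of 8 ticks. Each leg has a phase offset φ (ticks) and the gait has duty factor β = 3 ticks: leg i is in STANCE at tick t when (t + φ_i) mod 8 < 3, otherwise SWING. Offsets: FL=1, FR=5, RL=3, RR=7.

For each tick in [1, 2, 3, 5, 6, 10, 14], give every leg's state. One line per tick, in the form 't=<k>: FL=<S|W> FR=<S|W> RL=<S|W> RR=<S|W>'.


t=1: phase=(2,6,4,0) vs β=3 → FL=S FR=W RL=W RR=S
t=2: phase=(3,7,5,1) vs β=3 → FL=W FR=W RL=W RR=S
t=3: phase=(4,0,6,2) vs β=3 → FL=W FR=S RL=W RR=S
t=5: phase=(6,2,0,4) vs β=3 → FL=W FR=S RL=S RR=W
t=6: phase=(7,3,1,5) vs β=3 → FL=W FR=W RL=S RR=W
t=10: phase=(3,7,5,1) vs β=3 → FL=W FR=W RL=W RR=S
t=14: phase=(7,3,1,5) vs β=3 → FL=W FR=W RL=S RR=W

t=1: FL=S FR=W RL=W RR=S
t=2: FL=W FR=W RL=W RR=S
t=3: FL=W FR=S RL=W RR=S
t=5: FL=W FR=S RL=S RR=W
t=6: FL=W FR=W RL=S RR=W
t=10: FL=W FR=W RL=W RR=S
t=14: FL=W FR=W RL=S RR=W


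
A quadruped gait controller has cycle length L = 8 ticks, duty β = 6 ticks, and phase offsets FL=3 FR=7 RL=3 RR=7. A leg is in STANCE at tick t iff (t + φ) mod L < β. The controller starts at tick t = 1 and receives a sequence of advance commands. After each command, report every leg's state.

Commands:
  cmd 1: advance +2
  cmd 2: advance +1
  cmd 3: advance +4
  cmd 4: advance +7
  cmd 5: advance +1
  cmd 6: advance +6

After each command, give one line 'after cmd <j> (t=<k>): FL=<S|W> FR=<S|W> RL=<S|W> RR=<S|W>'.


after cmd 1 (t=3): FL=W FR=S RL=W RR=S
after cmd 2 (t=4): FL=W FR=S RL=W RR=S
after cmd 3 (t=8): FL=S FR=W RL=S RR=W
after cmd 4 (t=15): FL=S FR=W RL=S RR=W
after cmd 5 (t=16): FL=S FR=W RL=S RR=W
after cmd 6 (t=22): FL=S FR=S RL=S RR=S

start t=1: FL=S FR=S RL=S RR=S
cmd 1: advance +2 → t=3, phase=(6,2,6,2) → FL=W FR=S RL=W RR=S
cmd 2: advance +1 → t=4, phase=(7,3,7,3) → FL=W FR=S RL=W RR=S
cmd 3: advance +4 → t=8, phase=(3,7,3,7) → FL=S FR=W RL=S RR=W
cmd 4: advance +7 → t=15, phase=(2,6,2,6) → FL=S FR=W RL=S RR=W
cmd 5: advance +1 → t=16, phase=(3,7,3,7) → FL=S FR=W RL=S RR=W
cmd 6: advance +6 → t=22, phase=(1,5,1,5) → FL=S FR=S RL=S RR=S


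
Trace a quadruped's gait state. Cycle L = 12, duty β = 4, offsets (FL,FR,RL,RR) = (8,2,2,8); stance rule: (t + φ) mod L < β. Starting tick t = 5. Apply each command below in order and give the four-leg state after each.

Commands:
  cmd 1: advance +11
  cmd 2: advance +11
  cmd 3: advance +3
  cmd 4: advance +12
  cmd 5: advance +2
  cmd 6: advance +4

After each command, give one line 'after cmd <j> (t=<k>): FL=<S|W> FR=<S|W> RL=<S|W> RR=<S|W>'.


after cmd 1 (t=16): FL=S FR=W RL=W RR=S
after cmd 2 (t=27): FL=W FR=W RL=W RR=W
after cmd 3 (t=30): FL=S FR=W RL=W RR=S
after cmd 4 (t=42): FL=S FR=W RL=W RR=S
after cmd 5 (t=44): FL=W FR=W RL=W RR=W
after cmd 6 (t=48): FL=W FR=S RL=S RR=W

start t=5: FL=S FR=W RL=W RR=S
cmd 1: advance +11 → t=16, phase=(0,6,6,0) → FL=S FR=W RL=W RR=S
cmd 2: advance +11 → t=27, phase=(11,5,5,11) → FL=W FR=W RL=W RR=W
cmd 3: advance +3 → t=30, phase=(2,8,8,2) → FL=S FR=W RL=W RR=S
cmd 4: advance +12 → t=42, phase=(2,8,8,2) → FL=S FR=W RL=W RR=S
cmd 5: advance +2 → t=44, phase=(4,10,10,4) → FL=W FR=W RL=W RR=W
cmd 6: advance +4 → t=48, phase=(8,2,2,8) → FL=W FR=S RL=S RR=W


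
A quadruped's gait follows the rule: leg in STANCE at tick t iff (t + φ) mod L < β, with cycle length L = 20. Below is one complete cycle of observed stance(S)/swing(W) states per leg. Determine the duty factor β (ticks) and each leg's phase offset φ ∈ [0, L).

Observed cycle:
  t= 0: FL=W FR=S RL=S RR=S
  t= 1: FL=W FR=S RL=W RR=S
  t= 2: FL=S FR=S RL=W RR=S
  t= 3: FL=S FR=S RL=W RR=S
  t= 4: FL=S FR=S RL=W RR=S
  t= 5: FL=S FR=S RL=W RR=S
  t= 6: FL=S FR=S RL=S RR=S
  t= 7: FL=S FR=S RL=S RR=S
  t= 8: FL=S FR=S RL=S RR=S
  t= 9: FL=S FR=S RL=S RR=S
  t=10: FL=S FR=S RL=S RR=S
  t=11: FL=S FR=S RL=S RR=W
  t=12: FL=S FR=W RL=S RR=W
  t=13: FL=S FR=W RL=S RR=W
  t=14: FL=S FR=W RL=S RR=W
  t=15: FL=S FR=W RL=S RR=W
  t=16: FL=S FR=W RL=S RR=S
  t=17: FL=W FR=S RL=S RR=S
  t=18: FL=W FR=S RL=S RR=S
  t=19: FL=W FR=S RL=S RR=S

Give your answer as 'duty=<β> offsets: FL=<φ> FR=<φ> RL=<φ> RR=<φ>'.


duty=15 offsets: FL=18 FR=3 RL=14 RR=4

duty β = stance ticks per leg = 15
FL: stance ticks = 15; W→S at t=2 → φ=18
FR: stance ticks = 15; W→S at t=17 → φ=3
RL: stance ticks = 15; W→S at t=6 → φ=14
RR: stance ticks = 15; W→S at t=16 → φ=4


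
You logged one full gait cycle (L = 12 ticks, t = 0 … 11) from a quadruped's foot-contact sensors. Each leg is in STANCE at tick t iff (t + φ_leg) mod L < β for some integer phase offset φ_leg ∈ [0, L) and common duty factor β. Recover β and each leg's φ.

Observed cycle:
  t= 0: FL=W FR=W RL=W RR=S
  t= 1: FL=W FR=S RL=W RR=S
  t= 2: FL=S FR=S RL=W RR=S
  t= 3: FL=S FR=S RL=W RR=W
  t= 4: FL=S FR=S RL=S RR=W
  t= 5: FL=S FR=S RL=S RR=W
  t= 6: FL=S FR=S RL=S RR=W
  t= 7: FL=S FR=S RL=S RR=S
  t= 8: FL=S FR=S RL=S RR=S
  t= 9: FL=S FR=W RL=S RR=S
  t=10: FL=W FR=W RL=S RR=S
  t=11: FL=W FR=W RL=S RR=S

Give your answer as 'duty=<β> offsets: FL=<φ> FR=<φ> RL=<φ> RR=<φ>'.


duty=8 offsets: FL=10 FR=11 RL=8 RR=5

duty β = stance ticks per leg = 8
FL: stance ticks = 8; W→S at t=2 → φ=10
FR: stance ticks = 8; W→S at t=1 → φ=11
RL: stance ticks = 8; W→S at t=4 → φ=8
RR: stance ticks = 8; W→S at t=7 → φ=5


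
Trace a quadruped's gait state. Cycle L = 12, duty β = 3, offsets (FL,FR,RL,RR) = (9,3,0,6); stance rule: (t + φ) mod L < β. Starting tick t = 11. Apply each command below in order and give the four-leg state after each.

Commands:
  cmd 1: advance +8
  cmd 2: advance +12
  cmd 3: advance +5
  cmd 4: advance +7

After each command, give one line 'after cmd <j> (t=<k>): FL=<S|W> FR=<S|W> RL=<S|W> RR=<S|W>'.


after cmd 1 (t=19): FL=W FR=W RL=W RR=S
after cmd 2 (t=31): FL=W FR=W RL=W RR=S
after cmd 3 (t=36): FL=W FR=W RL=S RR=W
after cmd 4 (t=43): FL=W FR=W RL=W RR=S

start t=11: FL=W FR=S RL=W RR=W
cmd 1: advance +8 → t=19, phase=(4,10,7,1) → FL=W FR=W RL=W RR=S
cmd 2: advance +12 → t=31, phase=(4,10,7,1) → FL=W FR=W RL=W RR=S
cmd 3: advance +5 → t=36, phase=(9,3,0,6) → FL=W FR=W RL=S RR=W
cmd 4: advance +7 → t=43, phase=(4,10,7,1) → FL=W FR=W RL=W RR=S


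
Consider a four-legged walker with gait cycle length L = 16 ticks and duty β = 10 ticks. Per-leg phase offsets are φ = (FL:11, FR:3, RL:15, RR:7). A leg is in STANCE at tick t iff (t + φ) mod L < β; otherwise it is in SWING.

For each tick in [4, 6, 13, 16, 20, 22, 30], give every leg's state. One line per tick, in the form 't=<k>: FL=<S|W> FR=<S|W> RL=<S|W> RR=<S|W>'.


t=4: phase=(15,7,3,11) vs β=10 → FL=W FR=S RL=S RR=W
t=6: phase=(1,9,5,13) vs β=10 → FL=S FR=S RL=S RR=W
t=13: phase=(8,0,12,4) vs β=10 → FL=S FR=S RL=W RR=S
t=16: phase=(11,3,15,7) vs β=10 → FL=W FR=S RL=W RR=S
t=20: phase=(15,7,3,11) vs β=10 → FL=W FR=S RL=S RR=W
t=22: phase=(1,9,5,13) vs β=10 → FL=S FR=S RL=S RR=W
t=30: phase=(9,1,13,5) vs β=10 → FL=S FR=S RL=W RR=S

t=4: FL=W FR=S RL=S RR=W
t=6: FL=S FR=S RL=S RR=W
t=13: FL=S FR=S RL=W RR=S
t=16: FL=W FR=S RL=W RR=S
t=20: FL=W FR=S RL=S RR=W
t=22: FL=S FR=S RL=S RR=W
t=30: FL=S FR=S RL=W RR=S


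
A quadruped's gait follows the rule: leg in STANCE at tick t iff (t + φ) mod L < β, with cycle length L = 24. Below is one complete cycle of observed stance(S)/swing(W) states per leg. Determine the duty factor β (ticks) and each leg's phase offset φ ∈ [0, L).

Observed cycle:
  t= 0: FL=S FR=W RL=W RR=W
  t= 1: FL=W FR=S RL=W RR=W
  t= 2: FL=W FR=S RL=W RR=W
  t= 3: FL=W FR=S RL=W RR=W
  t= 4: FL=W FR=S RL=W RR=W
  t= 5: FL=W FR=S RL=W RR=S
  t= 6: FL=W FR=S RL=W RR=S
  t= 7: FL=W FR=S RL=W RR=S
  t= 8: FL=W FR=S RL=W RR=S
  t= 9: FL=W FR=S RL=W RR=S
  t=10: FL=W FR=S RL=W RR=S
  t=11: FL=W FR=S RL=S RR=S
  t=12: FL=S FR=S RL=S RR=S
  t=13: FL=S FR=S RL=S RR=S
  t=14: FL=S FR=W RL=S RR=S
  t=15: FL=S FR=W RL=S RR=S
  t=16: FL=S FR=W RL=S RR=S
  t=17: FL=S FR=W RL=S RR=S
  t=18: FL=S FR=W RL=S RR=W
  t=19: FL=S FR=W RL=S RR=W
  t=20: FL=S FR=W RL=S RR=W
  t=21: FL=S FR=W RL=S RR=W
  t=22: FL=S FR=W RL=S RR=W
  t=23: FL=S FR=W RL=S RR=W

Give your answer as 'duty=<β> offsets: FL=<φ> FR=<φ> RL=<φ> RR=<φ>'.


duty β = stance ticks per leg = 13
FL: stance ticks = 13; W→S at t=12 → φ=12
FR: stance ticks = 13; W→S at t=1 → φ=23
RL: stance ticks = 13; W→S at t=11 → φ=13
RR: stance ticks = 13; W→S at t=5 → φ=19

duty=13 offsets: FL=12 FR=23 RL=13 RR=19


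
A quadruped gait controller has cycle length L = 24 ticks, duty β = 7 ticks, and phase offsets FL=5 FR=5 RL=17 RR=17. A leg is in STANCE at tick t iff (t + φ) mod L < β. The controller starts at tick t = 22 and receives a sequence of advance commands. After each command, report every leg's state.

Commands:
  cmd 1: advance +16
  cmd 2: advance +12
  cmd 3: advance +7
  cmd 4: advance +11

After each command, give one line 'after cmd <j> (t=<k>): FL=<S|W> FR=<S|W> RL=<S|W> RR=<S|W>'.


after cmd 1 (t=38): FL=W FR=W RL=W RR=W
after cmd 2 (t=50): FL=W FR=W RL=W RR=W
after cmd 3 (t=57): FL=W FR=W RL=S RR=S
after cmd 4 (t=68): FL=S FR=S RL=W RR=W

start t=22: FL=S FR=S RL=W RR=W
cmd 1: advance +16 → t=38, phase=(19,19,7,7) → FL=W FR=W RL=W RR=W
cmd 2: advance +12 → t=50, phase=(7,7,19,19) → FL=W FR=W RL=W RR=W
cmd 3: advance +7 → t=57, phase=(14,14,2,2) → FL=W FR=W RL=S RR=S
cmd 4: advance +11 → t=68, phase=(1,1,13,13) → FL=S FR=S RL=W RR=W


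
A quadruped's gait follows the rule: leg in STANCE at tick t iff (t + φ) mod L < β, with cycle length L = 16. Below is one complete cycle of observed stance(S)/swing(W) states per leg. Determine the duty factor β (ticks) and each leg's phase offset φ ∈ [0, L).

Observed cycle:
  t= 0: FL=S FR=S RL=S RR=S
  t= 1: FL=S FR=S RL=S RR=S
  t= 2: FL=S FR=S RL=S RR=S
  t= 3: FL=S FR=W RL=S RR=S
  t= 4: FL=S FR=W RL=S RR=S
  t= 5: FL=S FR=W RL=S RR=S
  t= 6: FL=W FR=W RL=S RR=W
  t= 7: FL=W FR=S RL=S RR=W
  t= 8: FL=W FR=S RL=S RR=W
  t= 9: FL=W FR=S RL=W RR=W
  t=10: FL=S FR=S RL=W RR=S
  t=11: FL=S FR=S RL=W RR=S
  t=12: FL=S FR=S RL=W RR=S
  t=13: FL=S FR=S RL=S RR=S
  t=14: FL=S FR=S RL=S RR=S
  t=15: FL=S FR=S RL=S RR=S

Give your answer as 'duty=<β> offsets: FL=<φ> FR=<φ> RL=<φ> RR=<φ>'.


duty=12 offsets: FL=6 FR=9 RL=3 RR=6

duty β = stance ticks per leg = 12
FL: stance ticks = 12; W→S at t=10 → φ=6
FR: stance ticks = 12; W→S at t=7 → φ=9
RL: stance ticks = 12; W→S at t=13 → φ=3
RR: stance ticks = 12; W→S at t=10 → φ=6


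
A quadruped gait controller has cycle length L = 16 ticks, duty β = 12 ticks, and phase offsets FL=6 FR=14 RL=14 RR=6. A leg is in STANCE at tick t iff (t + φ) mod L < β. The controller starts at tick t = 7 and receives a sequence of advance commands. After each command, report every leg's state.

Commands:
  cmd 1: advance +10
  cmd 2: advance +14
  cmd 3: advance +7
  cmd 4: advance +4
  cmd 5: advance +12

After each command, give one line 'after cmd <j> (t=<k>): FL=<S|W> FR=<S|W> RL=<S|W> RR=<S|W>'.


after cmd 1 (t=17): FL=S FR=W RL=W RR=S
after cmd 2 (t=31): FL=S FR=W RL=W RR=S
after cmd 3 (t=38): FL=W FR=S RL=S RR=W
after cmd 4 (t=42): FL=S FR=S RL=S RR=S
after cmd 5 (t=54): FL=W FR=S RL=S RR=W

start t=7: FL=W FR=S RL=S RR=W
cmd 1: advance +10 → t=17, phase=(7,15,15,7) → FL=S FR=W RL=W RR=S
cmd 2: advance +14 → t=31, phase=(5,13,13,5) → FL=S FR=W RL=W RR=S
cmd 3: advance +7 → t=38, phase=(12,4,4,12) → FL=W FR=S RL=S RR=W
cmd 4: advance +4 → t=42, phase=(0,8,8,0) → FL=S FR=S RL=S RR=S
cmd 5: advance +12 → t=54, phase=(12,4,4,12) → FL=W FR=S RL=S RR=W


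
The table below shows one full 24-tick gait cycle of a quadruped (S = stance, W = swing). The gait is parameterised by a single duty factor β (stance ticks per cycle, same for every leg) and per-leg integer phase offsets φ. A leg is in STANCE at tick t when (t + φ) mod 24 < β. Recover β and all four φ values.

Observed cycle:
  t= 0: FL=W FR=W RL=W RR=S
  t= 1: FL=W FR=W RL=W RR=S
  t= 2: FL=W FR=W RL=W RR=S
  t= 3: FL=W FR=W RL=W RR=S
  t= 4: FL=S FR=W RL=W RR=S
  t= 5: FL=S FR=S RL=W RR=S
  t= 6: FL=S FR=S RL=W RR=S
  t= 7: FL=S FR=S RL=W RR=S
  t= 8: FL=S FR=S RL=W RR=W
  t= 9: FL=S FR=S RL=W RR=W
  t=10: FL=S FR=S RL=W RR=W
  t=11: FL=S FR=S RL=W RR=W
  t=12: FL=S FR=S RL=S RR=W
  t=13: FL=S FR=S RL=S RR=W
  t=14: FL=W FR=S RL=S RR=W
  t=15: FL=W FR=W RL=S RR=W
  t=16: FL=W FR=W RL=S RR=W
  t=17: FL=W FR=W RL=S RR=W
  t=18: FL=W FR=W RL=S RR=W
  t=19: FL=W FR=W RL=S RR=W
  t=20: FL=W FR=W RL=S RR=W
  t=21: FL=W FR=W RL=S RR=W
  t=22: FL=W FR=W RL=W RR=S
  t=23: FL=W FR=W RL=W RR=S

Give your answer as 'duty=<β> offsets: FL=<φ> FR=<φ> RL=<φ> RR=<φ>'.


duty=10 offsets: FL=20 FR=19 RL=12 RR=2

duty β = stance ticks per leg = 10
FL: stance ticks = 10; W→S at t=4 → φ=20
FR: stance ticks = 10; W→S at t=5 → φ=19
RL: stance ticks = 10; W→S at t=12 → φ=12
RR: stance ticks = 10; W→S at t=22 → φ=2
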